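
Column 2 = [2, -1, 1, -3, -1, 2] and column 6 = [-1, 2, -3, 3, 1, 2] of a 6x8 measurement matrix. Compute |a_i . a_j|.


Inner product: 2*-1 + -1*2 + 1*-3 + -3*3 + -1*1 + 2*2
Products: [-2, -2, -3, -9, -1, 4]
Sum = -13.
|dot| = 13.

13


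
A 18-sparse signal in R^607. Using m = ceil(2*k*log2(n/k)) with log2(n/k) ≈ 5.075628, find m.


log2(n/k) = log2(607/18) ≈ 5.075628.
2*k*log2(n/k) ≈ 2*18*5.075628 = 182.722608.
m = ceil(182.722608) = 183.

183


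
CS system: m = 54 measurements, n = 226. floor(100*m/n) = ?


100*m/n = 100*54/226 ≈ 23.8938.
floor = 23.

23


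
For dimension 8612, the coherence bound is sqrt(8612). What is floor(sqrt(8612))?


92^2 = 8464 <= 8612 < 8649 = 93^2, so 92 <= sqrt(8612) < 93.
floor(sqrt(8612)) = 92.

92


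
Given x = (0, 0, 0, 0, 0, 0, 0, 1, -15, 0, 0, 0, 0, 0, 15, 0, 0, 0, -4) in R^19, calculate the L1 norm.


Non-zero entries: [(7, 1), (8, -15), (14, 15), (18, -4)]
Absolute values: [1, 15, 15, 4]
||x||_1 = sum = 35.

35


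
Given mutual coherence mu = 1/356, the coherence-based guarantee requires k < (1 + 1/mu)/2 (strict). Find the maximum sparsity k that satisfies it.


1/mu = 356.
1 + 1/mu = 357.
(1 + 1/mu)/2 = 178.5 is not an integer, so k_max = floor(178.5) = 178.

178


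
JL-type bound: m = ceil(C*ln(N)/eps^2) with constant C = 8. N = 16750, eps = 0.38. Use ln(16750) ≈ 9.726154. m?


ln(16750) ≈ 9.726154.
eps^2 = 0.38^2 = 0.1444.
C*ln(N)/eps^2 ≈ 8*9.726154/0.1444 ≈ 538.8451.
m = ceil(538.8451) = 539.

539


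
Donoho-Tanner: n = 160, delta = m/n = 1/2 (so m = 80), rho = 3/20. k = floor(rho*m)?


m = 1/2*160 = 80.
rho = 3/20.
rho*m = 3/20*80 = 12.
k = floor(12) = 12.

12


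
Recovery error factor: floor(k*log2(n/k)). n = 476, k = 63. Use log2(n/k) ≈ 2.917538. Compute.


log2(n/k) = log2(476/63) ≈ 2.917538.
k*log2(n/k) ≈ 63*2.917538 = 183.804894.
floor(183.804894) = 183.

183


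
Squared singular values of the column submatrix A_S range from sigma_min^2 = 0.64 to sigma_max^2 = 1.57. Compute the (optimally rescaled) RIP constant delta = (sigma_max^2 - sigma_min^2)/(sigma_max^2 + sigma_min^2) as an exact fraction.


lambda_max - lambda_min = 1.57 - 0.64 = 0.93.
lambda_max + lambda_min = 1.57 + 0.64 = 2.21.
delta = 0.93/2.21 = 93/221.

93/221


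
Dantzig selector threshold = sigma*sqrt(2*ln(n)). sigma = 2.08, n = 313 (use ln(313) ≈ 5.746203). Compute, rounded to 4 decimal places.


ln(313) ≈ 5.746203.
2*ln(n) ≈ 11.492406.
sqrt(2*ln(n)) ≈ sqrt(11.492406) ≈ 3.390045.
threshold ≈ 2.08*3.390045 = 7.0512936 ≈ 7.0513.

7.0513


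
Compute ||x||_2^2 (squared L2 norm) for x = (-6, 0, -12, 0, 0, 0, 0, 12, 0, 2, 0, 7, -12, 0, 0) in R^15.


Non-zero entries: [(0, -6), (2, -12), (7, 12), (9, 2), (11, 7), (12, -12)]
Squares: [36, 144, 144, 4, 49, 144]
||x||_2^2 = sum = 521.

521


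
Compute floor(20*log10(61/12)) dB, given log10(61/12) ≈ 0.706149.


||x||/||e|| = 61/12.
log10(61/12) ≈ 0.706149.
20*log10(||x||/||e||) ≈ 20*0.706149 = 14.12298.
floor(14.12298) = 14.

14


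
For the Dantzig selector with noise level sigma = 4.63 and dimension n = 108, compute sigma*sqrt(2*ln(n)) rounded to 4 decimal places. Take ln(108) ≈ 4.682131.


ln(108) ≈ 4.682131.
2*ln(n) ≈ 9.364262.
sqrt(2*ln(n)) ≈ sqrt(9.364262) ≈ 3.060108.
threshold ≈ 4.63*3.060108 = 14.16830004 ≈ 14.1683.

14.1683


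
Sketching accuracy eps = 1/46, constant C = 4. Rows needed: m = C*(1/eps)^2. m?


1/eps = 46.
(1/eps)^2 = 2116.
m = 4*2116 = 8464.

8464


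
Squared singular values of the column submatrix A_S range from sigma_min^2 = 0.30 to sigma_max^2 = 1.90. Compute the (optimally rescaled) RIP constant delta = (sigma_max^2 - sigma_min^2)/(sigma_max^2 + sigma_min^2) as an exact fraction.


lambda_max - lambda_min = 1.90 - 0.30 = 1.60.
lambda_max + lambda_min = 1.90 + 0.30 = 2.20.
delta = 1.60/2.20 = 160/220 = 8/11.

8/11


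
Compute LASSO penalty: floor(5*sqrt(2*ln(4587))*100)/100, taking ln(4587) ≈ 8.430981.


ln(4587) ≈ 8.430981.
2*ln(n) ≈ 16.861962.
sqrt(2*ln(n)) ≈ sqrt(16.861962) ≈ 4.106332.
lambda ≈ 5*4.106332 = 20.53166.
floor(lambda*100)/100 = 20.53.

20.53


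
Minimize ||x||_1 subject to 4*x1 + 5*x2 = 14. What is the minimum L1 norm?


Axis intercepts:
  x1 = 7/2, x2 = 0: L1 = 7/2
  x1 = 0, x2 = 14/5: L1 = 14/5
x* = (0, 14/5)
||x*||_1 = 14/5.

14/5


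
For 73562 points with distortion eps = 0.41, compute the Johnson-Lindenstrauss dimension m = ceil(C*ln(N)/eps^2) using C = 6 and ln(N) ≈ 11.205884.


ln(73562) ≈ 11.205884.
eps^2 = 0.41^2 = 0.1681.
C*ln(N)/eps^2 ≈ 6*11.205884/0.1681 ≈ 399.9721.
m = ceil(399.9721) = 400.

400


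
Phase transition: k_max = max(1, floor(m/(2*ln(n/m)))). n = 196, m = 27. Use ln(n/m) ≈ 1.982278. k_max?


n/m = 196/27.
ln(n/m) ≈ 1.982278.
2*ln(n/m) ≈ 3.964556.
m/(2*ln(n/m)) ≈ 27/3.964556 ≈ 6.8103.
floor = 6.
k_max = max(1, 6) = 6.

6


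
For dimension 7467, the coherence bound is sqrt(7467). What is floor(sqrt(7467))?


86^2 = 7396 <= 7467 < 7569 = 87^2, so 86 <= sqrt(7467) < 87.
floor(sqrt(7467)) = 86.

86


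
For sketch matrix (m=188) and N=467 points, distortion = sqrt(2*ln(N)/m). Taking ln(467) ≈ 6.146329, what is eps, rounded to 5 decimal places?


ln(467) ≈ 6.146329.
2*ln(N)/m ≈ 2*6.146329/188 ≈ 0.06538648.
eps = sqrt(0.06538648) ≈ 0.2557078 ≈ 0.25571.

0.25571


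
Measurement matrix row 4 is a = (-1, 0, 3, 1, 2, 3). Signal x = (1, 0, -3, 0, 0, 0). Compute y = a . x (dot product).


Non-zero terms: ['-1*1', '3*-3']
Products: [-1, -9]
y = sum = -10.

-10


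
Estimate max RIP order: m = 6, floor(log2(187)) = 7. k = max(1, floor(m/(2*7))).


floor(log2(187)) = 7.
2*7 = 14.
m/(2*floor(log2(n))) = 6/14 ≈ 0.4286.
floor = 0.
k = max(1, 0) = 1.

1


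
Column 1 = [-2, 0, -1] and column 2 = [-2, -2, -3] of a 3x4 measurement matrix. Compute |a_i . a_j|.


Inner product: -2*-2 + 0*-2 + -1*-3
Products: [4, 0, 3]
Sum = 7.
|dot| = 7.

7


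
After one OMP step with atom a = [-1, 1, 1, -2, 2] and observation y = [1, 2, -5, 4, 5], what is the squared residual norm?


a^T a = 11.
a^T y = -2.
coeff = -2/11 = -2/11.
||r||^2 = 777/11.

777/11


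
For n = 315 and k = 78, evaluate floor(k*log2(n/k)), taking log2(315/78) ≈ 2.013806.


log2(n/k) = log2(315/78) ≈ 2.013806.
k*log2(n/k) ≈ 78*2.013806 = 157.076868.
floor(157.076868) = 157.

157


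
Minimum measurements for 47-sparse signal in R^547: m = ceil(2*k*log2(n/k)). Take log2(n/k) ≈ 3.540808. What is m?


log2(n/k) = log2(547/47) ≈ 3.540808.
2*k*log2(n/k) ≈ 2*47*3.540808 = 332.835952.
m = ceil(332.835952) = 333.

333


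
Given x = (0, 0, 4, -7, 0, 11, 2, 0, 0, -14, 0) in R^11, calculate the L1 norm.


Non-zero entries: [(2, 4), (3, -7), (5, 11), (6, 2), (9, -14)]
Absolute values: [4, 7, 11, 2, 14]
||x||_1 = sum = 38.

38


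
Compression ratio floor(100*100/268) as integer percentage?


100*m/n = 100*100/268 ≈ 37.3134.
floor = 37.

37


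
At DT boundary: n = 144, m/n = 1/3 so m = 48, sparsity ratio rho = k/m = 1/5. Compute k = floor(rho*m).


m = 1/3*144 = 48.
rho = 1/5.
rho*m = 1/5*48 = 9.6.
k = floor(9.6) = 9.

9


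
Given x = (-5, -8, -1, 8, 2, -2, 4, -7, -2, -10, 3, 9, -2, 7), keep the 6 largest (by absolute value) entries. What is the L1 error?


Sorted |x_i| descending: [10, 9, 8, 8, 7, 7, 5, 4, 3, 2, 2, 2, 2, 1]
Keep top 6: [10, 9, 8, 8, 7, 7]
Tail entries: [5, 4, 3, 2, 2, 2, 2, 1]
L1 error = sum of tail = 21.

21


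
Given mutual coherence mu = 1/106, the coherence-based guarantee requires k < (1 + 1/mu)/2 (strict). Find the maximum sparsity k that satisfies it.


1/mu = 106.
1 + 1/mu = 107.
(1 + 1/mu)/2 = 53.5 is not an integer, so k_max = floor(53.5) = 53.

53


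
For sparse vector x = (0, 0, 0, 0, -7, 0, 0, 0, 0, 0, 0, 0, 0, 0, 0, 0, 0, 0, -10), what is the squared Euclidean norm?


Non-zero entries: [(4, -7), (18, -10)]
Squares: [49, 100]
||x||_2^2 = sum = 149.

149


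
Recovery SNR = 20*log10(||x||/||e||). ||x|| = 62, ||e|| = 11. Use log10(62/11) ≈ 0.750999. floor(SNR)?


||x||/||e|| = 62/11.
log10(62/11) ≈ 0.750999.
20*log10(||x||/||e||) ≈ 20*0.750999 = 15.01998.
floor(15.01998) = 15.

15


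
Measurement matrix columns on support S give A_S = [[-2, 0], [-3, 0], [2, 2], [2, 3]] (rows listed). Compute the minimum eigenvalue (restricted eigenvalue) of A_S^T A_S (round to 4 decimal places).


A_S^T A_S = [[21, 10], [10, 13]].
trace = 34.
det = 173.
disc = trace^2 - 4*det = 1156 - 4*173 = 464.
sqrt(464) ≈ 21.540659.
lam_min = (34 - sqrt(464))/2 ≈ (34 - 21.540659)/2 = 6.2296705 ≈ 6.2297.

6.2297


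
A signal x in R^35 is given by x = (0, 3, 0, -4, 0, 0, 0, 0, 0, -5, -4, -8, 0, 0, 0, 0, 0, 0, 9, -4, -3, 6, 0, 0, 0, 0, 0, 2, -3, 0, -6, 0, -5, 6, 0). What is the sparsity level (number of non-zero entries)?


Non-zero positions: [1, 3, 9, 10, 11, 18, 19, 20, 21, 27, 28, 30, 32, 33].
Sparsity = 14.

14


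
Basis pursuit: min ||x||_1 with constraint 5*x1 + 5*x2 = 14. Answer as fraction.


Axis intercepts:
  x1 = 14/5, x2 = 0: L1 = 14/5
  x1 = 0, x2 = 14/5: L1 = 14/5
x* = (14/5, 0)
||x*||_1 = 14/5.

14/5


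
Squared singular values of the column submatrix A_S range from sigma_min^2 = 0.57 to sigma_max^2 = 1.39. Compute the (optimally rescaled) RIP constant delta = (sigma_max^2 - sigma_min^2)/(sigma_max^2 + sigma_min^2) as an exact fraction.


lambda_max - lambda_min = 1.39 - 0.57 = 0.82.
lambda_max + lambda_min = 1.39 + 0.57 = 1.96.
delta = 0.82/1.96 = 82/196 = 41/98.

41/98


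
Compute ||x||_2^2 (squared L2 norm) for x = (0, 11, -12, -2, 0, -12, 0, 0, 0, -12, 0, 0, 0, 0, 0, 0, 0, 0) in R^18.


Non-zero entries: [(1, 11), (2, -12), (3, -2), (5, -12), (9, -12)]
Squares: [121, 144, 4, 144, 144]
||x||_2^2 = sum = 557.

557


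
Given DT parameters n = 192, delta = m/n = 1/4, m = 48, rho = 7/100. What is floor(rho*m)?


m = 1/4*192 = 48.
rho = 7/100.
rho*m = 7/100*48 = 3.36.
k = floor(3.36) = 3.

3


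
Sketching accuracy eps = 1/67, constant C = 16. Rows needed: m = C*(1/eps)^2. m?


1/eps = 67.
(1/eps)^2 = 4489.
m = 16*4489 = 71824.

71824


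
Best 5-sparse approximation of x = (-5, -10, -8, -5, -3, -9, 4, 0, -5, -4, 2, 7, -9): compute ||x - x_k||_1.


Sorted |x_i| descending: [10, 9, 9, 8, 7, 5, 5, 5, 4, 4, 3, 2, 0]
Keep top 5: [10, 9, 9, 8, 7]
Tail entries: [5, 5, 5, 4, 4, 3, 2, 0]
L1 error = sum of tail = 28.

28


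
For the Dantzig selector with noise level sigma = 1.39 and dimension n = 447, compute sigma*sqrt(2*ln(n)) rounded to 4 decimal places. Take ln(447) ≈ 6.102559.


ln(447) ≈ 6.102559.
2*ln(n) ≈ 12.205118.
sqrt(2*ln(n)) ≈ sqrt(12.205118) ≈ 3.493582.
threshold ≈ 1.39*3.493582 = 4.85607898 ≈ 4.8561.

4.8561


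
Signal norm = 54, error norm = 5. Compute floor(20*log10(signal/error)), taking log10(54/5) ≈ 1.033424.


||x||/||e|| = 54/5.
log10(54/5) ≈ 1.033424.
20*log10(||x||/||e||) ≈ 20*1.033424 = 20.66848.
floor(20.66848) = 20.

20


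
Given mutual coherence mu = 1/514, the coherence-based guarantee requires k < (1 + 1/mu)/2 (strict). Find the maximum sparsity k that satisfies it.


1/mu = 514.
1 + 1/mu = 515.
(1 + 1/mu)/2 = 257.5 is not an integer, so k_max = floor(257.5) = 257.

257


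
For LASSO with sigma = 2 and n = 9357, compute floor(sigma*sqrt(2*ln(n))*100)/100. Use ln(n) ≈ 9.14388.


ln(9357) ≈ 9.14388.
2*ln(n) ≈ 18.28776.
sqrt(2*ln(n)) ≈ sqrt(18.28776) ≈ 4.276419.
lambda ≈ 2*4.276419 = 8.552838.
floor(lambda*100)/100 = 8.55.

8.55


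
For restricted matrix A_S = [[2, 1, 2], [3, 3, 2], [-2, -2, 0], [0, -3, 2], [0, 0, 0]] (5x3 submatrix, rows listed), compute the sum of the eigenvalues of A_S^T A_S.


Sum of eigenvalues of A_S^T A_S = trace(A_S^T A_S) = sum of squared column norms of A_S.
A_S^T A_S diagonal: [17, 23, 12].
trace = 17 + 23 + 12 = 52.

52


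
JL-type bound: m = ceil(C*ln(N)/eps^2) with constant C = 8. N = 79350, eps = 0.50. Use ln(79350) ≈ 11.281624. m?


ln(79350) ≈ 11.281624.
eps^2 = 0.50^2 = 0.25.
C*ln(N)/eps^2 ≈ 8*11.281624/0.25 ≈ 361.012.
m = ceil(361.012) = 362.

362


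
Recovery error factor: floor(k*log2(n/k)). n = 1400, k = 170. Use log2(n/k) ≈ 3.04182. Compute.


log2(n/k) = log2(1400/170) ≈ 3.04182.
k*log2(n/k) ≈ 170*3.04182 = 517.1094.
floor(517.1094) = 517.

517


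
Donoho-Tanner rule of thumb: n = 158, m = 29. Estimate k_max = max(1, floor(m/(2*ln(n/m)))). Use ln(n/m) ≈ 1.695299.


n/m = 158/29.
ln(n/m) ≈ 1.695299.
2*ln(n/m) ≈ 3.390598.
m/(2*ln(n/m)) ≈ 29/3.390598 ≈ 8.5531.
floor = 8.
k_max = max(1, 8) = 8.

8


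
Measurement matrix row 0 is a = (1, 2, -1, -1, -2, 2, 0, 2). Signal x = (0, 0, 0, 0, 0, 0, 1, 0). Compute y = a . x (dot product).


Non-zero terms: ['0*1']
Products: [0]
y = sum = 0.

0


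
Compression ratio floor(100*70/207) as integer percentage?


100*m/n = 100*70/207 ≈ 33.8164.
floor = 33.

33


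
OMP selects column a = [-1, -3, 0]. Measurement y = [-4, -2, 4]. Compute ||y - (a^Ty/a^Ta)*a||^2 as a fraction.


a^T a = 10.
a^T y = 10.
coeff = 10/10 = 1.
||r||^2 = 26.

26


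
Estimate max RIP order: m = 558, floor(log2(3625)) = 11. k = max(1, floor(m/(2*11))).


floor(log2(3625)) = 11.
2*11 = 22.
m/(2*floor(log2(n))) = 558/22 ≈ 25.3636.
floor = 25.
k = max(1, 25) = 25.

25


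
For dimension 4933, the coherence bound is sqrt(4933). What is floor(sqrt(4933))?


70^2 = 4900 <= 4933 < 5041 = 71^2, so 70 <= sqrt(4933) < 71.
floor(sqrt(4933)) = 70.

70


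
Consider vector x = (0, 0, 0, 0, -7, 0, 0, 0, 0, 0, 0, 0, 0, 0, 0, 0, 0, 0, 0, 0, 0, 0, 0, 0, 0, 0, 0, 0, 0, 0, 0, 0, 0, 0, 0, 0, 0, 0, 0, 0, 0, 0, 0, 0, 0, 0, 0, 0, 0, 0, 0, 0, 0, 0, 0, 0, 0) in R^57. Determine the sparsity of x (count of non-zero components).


Non-zero positions: [4].
Sparsity = 1.

1


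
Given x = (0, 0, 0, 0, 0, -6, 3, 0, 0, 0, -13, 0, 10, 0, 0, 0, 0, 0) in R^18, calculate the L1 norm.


Non-zero entries: [(5, -6), (6, 3), (10, -13), (12, 10)]
Absolute values: [6, 3, 13, 10]
||x||_1 = sum = 32.

32


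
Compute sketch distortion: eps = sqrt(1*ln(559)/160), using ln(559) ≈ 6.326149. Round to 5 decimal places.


ln(559) ≈ 6.326149.
1*ln(N)/m ≈ 1*6.326149/160 ≈ 0.03953843.
eps = sqrt(0.03953843) ≈ 0.1988427 ≈ 0.19884.

0.19884


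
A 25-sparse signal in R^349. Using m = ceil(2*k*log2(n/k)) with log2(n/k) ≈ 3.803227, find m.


log2(n/k) = log2(349/25) ≈ 3.803227.
2*k*log2(n/k) ≈ 2*25*3.803227 = 190.16135.
m = ceil(190.16135) = 191.

191


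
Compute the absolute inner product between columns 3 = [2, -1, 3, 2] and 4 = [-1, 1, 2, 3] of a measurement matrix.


Inner product: 2*-1 + -1*1 + 3*2 + 2*3
Products: [-2, -1, 6, 6]
Sum = 9.
|dot| = 9.

9


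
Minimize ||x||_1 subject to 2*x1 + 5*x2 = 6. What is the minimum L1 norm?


Axis intercepts:
  x1 = 3, x2 = 0: L1 = 3
  x1 = 0, x2 = 6/5: L1 = 6/5
x* = (0, 6/5)
||x*||_1 = 6/5.

6/5


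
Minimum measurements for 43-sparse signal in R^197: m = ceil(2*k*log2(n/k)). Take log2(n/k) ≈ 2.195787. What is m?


log2(n/k) = log2(197/43) ≈ 2.195787.
2*k*log2(n/k) ≈ 2*43*2.195787 = 188.837682.
m = ceil(188.837682) = 189.

189


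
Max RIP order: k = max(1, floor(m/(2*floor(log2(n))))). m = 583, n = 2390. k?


floor(log2(2390)) = 11.
2*11 = 22.
m/(2*floor(log2(n))) = 583/22 ≈ 26.5.
floor = 26.
k = max(1, 26) = 26.

26


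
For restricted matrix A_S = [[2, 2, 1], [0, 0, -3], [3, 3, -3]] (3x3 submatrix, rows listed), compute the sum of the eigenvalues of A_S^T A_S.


Sum of eigenvalues of A_S^T A_S = trace(A_S^T A_S) = sum of squared column norms of A_S.
A_S^T A_S diagonal: [13, 13, 19].
trace = 13 + 13 + 19 = 45.

45


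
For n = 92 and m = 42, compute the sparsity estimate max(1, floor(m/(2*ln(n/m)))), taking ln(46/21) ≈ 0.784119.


n/m = 92/42 = 46/21.
ln(n/m) ≈ 0.784119.
2*ln(n/m) ≈ 1.568238.
m/(2*ln(n/m)) ≈ 42/1.568238 ≈ 26.7816.
floor = 26.
k_max = max(1, 26) = 26.

26


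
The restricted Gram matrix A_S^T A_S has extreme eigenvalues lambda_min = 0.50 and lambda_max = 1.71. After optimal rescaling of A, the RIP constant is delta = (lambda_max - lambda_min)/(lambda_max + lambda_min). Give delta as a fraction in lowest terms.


lambda_max - lambda_min = 1.71 - 0.50 = 1.21.
lambda_max + lambda_min = 1.71 + 0.50 = 2.21.
delta = 1.21/2.21 = 121/221.

121/221


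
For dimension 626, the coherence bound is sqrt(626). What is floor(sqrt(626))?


25^2 = 625 <= 626 < 676 = 26^2, so 25 <= sqrt(626) < 26.
floor(sqrt(626)) = 25.

25


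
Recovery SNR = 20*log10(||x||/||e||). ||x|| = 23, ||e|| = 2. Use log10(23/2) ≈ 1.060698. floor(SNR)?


||x||/||e|| = 23/2.
log10(23/2) ≈ 1.060698.
20*log10(||x||/||e||) ≈ 20*1.060698 = 21.21396.
floor(21.21396) = 21.

21


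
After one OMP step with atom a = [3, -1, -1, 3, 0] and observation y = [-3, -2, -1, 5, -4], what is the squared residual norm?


a^T a = 20.
a^T y = 9.
coeff = 9/20 = 9/20.
||r||^2 = 1019/20.

1019/20


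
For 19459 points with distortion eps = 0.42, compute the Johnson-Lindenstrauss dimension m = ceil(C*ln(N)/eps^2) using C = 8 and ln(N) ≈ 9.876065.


ln(19459) ≈ 9.876065.
eps^2 = 0.42^2 = 0.1764.
C*ln(N)/eps^2 ≈ 8*9.876065/0.1764 ≈ 447.8941.
m = ceil(447.8941) = 448.

448


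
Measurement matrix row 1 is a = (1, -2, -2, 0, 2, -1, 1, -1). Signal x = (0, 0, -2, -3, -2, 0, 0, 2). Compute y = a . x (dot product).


Non-zero terms: ['-2*-2', '0*-3', '2*-2', '-1*2']
Products: [4, 0, -4, -2]
y = sum = -2.

-2


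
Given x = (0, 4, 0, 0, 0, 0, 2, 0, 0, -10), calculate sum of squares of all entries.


Non-zero entries: [(1, 4), (6, 2), (9, -10)]
Squares: [16, 4, 100]
||x||_2^2 = sum = 120.

120


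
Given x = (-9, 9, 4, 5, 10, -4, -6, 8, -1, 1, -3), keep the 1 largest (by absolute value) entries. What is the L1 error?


Sorted |x_i| descending: [10, 9, 9, 8, 6, 5, 4, 4, 3, 1, 1]
Keep top 1: [10]
Tail entries: [9, 9, 8, 6, 5, 4, 4, 3, 1, 1]
L1 error = sum of tail = 50.

50


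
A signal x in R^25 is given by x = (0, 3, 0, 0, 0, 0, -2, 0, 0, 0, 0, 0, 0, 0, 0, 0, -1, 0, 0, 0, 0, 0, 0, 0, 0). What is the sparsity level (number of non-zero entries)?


Non-zero positions: [1, 6, 16].
Sparsity = 3.

3


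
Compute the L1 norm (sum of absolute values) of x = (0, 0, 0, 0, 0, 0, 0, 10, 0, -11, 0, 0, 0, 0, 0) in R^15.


Non-zero entries: [(7, 10), (9, -11)]
Absolute values: [10, 11]
||x||_1 = sum = 21.

21


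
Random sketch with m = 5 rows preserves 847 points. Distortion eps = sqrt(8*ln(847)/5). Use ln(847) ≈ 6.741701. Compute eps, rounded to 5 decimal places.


ln(847) ≈ 6.741701.
8*ln(N)/m ≈ 8*6.741701/5 ≈ 10.7867216.
eps = sqrt(10.7867216) ≈ 3.2843145 ≈ 3.28431.

3.28431


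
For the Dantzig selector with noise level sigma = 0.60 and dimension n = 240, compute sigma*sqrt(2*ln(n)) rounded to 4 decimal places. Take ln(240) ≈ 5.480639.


ln(240) ≈ 5.480639.
2*ln(n) ≈ 10.961278.
sqrt(2*ln(n)) ≈ sqrt(10.961278) ≈ 3.310782.
threshold ≈ 0.60*3.310782 = 1.9864692 ≈ 1.9865.

1.9865


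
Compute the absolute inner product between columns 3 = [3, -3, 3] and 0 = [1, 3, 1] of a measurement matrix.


Inner product: 3*1 + -3*3 + 3*1
Products: [3, -9, 3]
Sum = -3.
|dot| = 3.

3


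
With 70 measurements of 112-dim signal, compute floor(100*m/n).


100*m/n = 100*70/112 ≈ 62.5.
floor = 62.

62


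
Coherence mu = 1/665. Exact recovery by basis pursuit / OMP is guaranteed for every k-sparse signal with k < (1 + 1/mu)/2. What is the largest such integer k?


1/mu = 665.
1 + 1/mu = 666.
(1 + 1/mu)/2 = 333 is an integer and the inequality is strict, so k_max = 333 - 1 = 332.

332


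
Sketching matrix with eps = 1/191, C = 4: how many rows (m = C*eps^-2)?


1/eps = 191.
(1/eps)^2 = 36481.
m = 4*36481 = 145924.

145924


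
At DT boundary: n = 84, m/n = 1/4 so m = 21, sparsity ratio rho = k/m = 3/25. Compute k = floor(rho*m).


m = 1/4*84 = 21.
rho = 3/25.
rho*m = 3/25*21 = 2.52.
k = floor(2.52) = 2.

2


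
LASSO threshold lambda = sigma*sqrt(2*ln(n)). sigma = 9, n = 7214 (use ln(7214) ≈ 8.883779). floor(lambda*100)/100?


ln(7214) ≈ 8.883779.
2*ln(n) ≈ 17.767558.
sqrt(2*ln(n)) ≈ sqrt(17.767558) ≈ 4.215158.
lambda ≈ 9*4.215158 = 37.936422.
floor(lambda*100)/100 = 37.93.

37.93


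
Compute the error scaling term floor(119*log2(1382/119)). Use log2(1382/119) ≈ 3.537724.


log2(n/k) = log2(1382/119) ≈ 3.537724.
k*log2(n/k) ≈ 119*3.537724 = 420.989156.
floor(420.989156) = 420.

420


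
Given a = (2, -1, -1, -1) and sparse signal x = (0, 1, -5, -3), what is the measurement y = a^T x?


Non-zero terms: ['-1*1', '-1*-5', '-1*-3']
Products: [-1, 5, 3]
y = sum = 7.

7


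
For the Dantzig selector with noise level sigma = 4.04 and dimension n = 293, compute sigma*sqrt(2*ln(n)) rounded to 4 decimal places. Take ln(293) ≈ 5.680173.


ln(293) ≈ 5.680173.
2*ln(n) ≈ 11.360346.
sqrt(2*ln(n)) ≈ sqrt(11.360346) ≈ 3.370511.
threshold ≈ 4.04*3.370511 = 13.61686444 ≈ 13.6169.

13.6169


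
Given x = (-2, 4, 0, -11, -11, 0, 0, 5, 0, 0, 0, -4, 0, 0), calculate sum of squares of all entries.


Non-zero entries: [(0, -2), (1, 4), (3, -11), (4, -11), (7, 5), (11, -4)]
Squares: [4, 16, 121, 121, 25, 16]
||x||_2^2 = sum = 303.

303


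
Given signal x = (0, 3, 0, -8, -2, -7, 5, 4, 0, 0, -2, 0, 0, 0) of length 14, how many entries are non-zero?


Non-zero positions: [1, 3, 4, 5, 6, 7, 10].
Sparsity = 7.

7


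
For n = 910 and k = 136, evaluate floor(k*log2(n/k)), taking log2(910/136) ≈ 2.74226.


log2(n/k) = log2(910/136) ≈ 2.74226.
k*log2(n/k) ≈ 136*2.74226 = 372.94736.
floor(372.94736) = 372.

372


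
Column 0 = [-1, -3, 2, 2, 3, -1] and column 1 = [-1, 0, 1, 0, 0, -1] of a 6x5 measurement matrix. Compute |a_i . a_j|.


Inner product: -1*-1 + -3*0 + 2*1 + 2*0 + 3*0 + -1*-1
Products: [1, 0, 2, 0, 0, 1]
Sum = 4.
|dot| = 4.

4


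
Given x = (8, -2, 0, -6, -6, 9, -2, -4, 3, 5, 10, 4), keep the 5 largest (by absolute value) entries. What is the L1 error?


Sorted |x_i| descending: [10, 9, 8, 6, 6, 5, 4, 4, 3, 2, 2, 0]
Keep top 5: [10, 9, 8, 6, 6]
Tail entries: [5, 4, 4, 3, 2, 2, 0]
L1 error = sum of tail = 20.

20


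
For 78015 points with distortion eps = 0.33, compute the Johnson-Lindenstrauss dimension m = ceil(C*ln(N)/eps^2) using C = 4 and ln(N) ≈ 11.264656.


ln(78015) ≈ 11.264656.
eps^2 = 0.33^2 = 0.1089.
C*ln(N)/eps^2 ≈ 4*11.264656/0.1089 ≈ 413.7615.
m = ceil(413.7615) = 414.

414


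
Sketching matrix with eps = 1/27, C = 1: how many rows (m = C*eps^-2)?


1/eps = 27.
(1/eps)^2 = 729.
m = 1*729 = 729.

729


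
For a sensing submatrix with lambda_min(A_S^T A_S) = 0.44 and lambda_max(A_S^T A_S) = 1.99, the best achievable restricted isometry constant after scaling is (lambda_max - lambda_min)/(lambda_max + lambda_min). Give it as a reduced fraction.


lambda_max - lambda_min = 1.99 - 0.44 = 1.55.
lambda_max + lambda_min = 1.99 + 0.44 = 2.43.
delta = 1.55/2.43 = 155/243.

155/243


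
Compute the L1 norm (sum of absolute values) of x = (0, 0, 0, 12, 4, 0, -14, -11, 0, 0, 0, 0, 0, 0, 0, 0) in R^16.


Non-zero entries: [(3, 12), (4, 4), (6, -14), (7, -11)]
Absolute values: [12, 4, 14, 11]
||x||_1 = sum = 41.

41


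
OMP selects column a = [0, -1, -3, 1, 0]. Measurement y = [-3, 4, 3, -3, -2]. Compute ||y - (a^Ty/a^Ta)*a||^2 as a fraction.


a^T a = 11.
a^T y = -16.
coeff = -16/11 = -16/11.
||r||^2 = 261/11.

261/11


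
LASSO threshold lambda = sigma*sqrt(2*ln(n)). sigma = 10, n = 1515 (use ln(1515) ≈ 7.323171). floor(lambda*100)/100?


ln(1515) ≈ 7.323171.
2*ln(n) ≈ 14.646342.
sqrt(2*ln(n)) ≈ sqrt(14.646342) ≈ 3.827054.
lambda ≈ 10*3.827054 = 38.27054.
floor(lambda*100)/100 = 38.27.

38.27


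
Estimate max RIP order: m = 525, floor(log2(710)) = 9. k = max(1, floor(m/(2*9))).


floor(log2(710)) = 9.
2*9 = 18.
m/(2*floor(log2(n))) = 525/18 ≈ 29.1667.
floor = 29.
k = max(1, 29) = 29.

29


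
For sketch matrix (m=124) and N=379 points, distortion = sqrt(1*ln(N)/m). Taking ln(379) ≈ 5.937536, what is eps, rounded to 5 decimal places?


ln(379) ≈ 5.937536.
1*ln(N)/m ≈ 1*5.937536/124 ≈ 0.04788335.
eps = sqrt(0.04788335) ≈ 0.2188226 ≈ 0.21882.

0.21882


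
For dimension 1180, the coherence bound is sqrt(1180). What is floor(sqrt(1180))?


34^2 = 1156 <= 1180 < 1225 = 35^2, so 34 <= sqrt(1180) < 35.
floor(sqrt(1180)) = 34.

34


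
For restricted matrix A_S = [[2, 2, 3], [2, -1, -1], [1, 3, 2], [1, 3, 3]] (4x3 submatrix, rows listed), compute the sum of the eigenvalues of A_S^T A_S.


Sum of eigenvalues of A_S^T A_S = trace(A_S^T A_S) = sum of squared column norms of A_S.
A_S^T A_S diagonal: [10, 23, 23].
trace = 10 + 23 + 23 = 56.

56


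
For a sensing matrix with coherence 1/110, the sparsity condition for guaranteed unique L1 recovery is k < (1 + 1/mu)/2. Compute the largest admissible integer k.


1/mu = 110.
1 + 1/mu = 111.
(1 + 1/mu)/2 = 55.5 is not an integer, so k_max = floor(55.5) = 55.

55


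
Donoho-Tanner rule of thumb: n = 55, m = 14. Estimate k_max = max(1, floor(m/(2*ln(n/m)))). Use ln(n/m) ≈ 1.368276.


n/m = 55/14.
ln(n/m) ≈ 1.368276.
2*ln(n/m) ≈ 2.736552.
m/(2*ln(n/m)) ≈ 14/2.736552 ≈ 5.1159.
floor = 5.
k_max = max(1, 5) = 5.

5


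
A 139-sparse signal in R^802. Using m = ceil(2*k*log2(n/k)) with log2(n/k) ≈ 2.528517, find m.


log2(n/k) = log2(802/139) ≈ 2.528517.
2*k*log2(n/k) ≈ 2*139*2.528517 = 702.927726.
m = ceil(702.927726) = 703.

703


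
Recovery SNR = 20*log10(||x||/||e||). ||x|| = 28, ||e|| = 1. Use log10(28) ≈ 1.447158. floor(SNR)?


||x||/||e|| = 28/1 = 28.
log10(28) ≈ 1.447158.
20*log10(||x||/||e||) ≈ 20*1.447158 = 28.94316.
floor(28.94316) = 28.

28


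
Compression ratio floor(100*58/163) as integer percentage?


100*m/n = 100*58/163 ≈ 35.5828.
floor = 35.

35


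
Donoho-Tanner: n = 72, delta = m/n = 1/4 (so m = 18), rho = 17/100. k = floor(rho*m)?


m = 1/4*72 = 18.
rho = 17/100.
rho*m = 17/100*18 = 3.06.
k = floor(3.06) = 3.

3


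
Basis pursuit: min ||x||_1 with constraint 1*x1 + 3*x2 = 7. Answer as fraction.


Axis intercepts:
  x1 = 7, x2 = 0: L1 = 7
  x1 = 0, x2 = 7/3: L1 = 7/3
x* = (0, 7/3)
||x*||_1 = 7/3.

7/3


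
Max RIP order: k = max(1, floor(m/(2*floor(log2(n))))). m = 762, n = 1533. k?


floor(log2(1533)) = 10.
2*10 = 20.
m/(2*floor(log2(n))) = 762/20 ≈ 38.1.
floor = 38.
k = max(1, 38) = 38.

38


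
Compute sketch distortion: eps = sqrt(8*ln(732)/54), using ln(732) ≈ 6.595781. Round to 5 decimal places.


ln(732) ≈ 6.595781.
8*ln(N)/m ≈ 8*6.595781/54 ≈ 0.97715274.
eps = sqrt(0.97715274) ≈ 0.9885104 ≈ 0.98851.

0.98851


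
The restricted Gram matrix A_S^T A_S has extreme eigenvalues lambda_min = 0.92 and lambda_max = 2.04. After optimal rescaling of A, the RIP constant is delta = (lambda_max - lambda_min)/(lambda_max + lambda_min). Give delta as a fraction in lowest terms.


lambda_max - lambda_min = 2.04 - 0.92 = 1.12.
lambda_max + lambda_min = 2.04 + 0.92 = 2.96.
delta = 1.12/2.96 = 112/296 = 14/37.

14/37


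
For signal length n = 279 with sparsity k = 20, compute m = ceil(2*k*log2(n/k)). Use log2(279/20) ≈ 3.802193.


log2(n/k) = log2(279/20) ≈ 3.802193.
2*k*log2(n/k) ≈ 2*20*3.802193 = 152.08772.
m = ceil(152.08772) = 153.

153


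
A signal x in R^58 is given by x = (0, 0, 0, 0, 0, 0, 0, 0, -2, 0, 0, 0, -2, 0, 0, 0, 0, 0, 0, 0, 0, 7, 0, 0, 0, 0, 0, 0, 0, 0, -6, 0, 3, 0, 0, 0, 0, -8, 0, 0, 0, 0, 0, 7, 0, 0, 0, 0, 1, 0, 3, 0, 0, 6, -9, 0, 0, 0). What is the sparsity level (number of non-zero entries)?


Non-zero positions: [8, 12, 21, 30, 32, 37, 43, 48, 50, 53, 54].
Sparsity = 11.

11


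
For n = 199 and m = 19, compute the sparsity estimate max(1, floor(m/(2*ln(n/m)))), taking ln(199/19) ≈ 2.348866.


n/m = 199/19.
ln(n/m) ≈ 2.348866.
2*ln(n/m) ≈ 4.697732.
m/(2*ln(n/m)) ≈ 19/4.697732 ≈ 4.0445.
floor = 4.
k_max = max(1, 4) = 4.

4


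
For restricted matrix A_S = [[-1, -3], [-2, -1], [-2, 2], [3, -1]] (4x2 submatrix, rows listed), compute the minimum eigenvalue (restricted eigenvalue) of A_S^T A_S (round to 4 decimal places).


A_S^T A_S = [[18, -2], [-2, 15]].
trace = 33.
det = 266.
disc = trace^2 - 4*det = 1089 - 4*266 = 25.
sqrt(25) = 5.
lam_min = (33 - 5)/2 = 14 = 14.0000.

14.0000


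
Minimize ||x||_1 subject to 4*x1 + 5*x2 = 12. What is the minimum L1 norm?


Axis intercepts:
  x1 = 3, x2 = 0: L1 = 3
  x1 = 0, x2 = 12/5: L1 = 12/5
x* = (0, 12/5)
||x*||_1 = 12/5.

12/5


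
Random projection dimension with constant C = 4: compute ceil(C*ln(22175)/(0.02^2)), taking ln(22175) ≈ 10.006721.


ln(22175) ≈ 10.006721.
eps^2 = 0.02^2 = 0.0004.
C*ln(N)/eps^2 ≈ 4*10.006721/0.0004 ≈ 100067.21.
m = ceil(100067.21) = 100068.

100068


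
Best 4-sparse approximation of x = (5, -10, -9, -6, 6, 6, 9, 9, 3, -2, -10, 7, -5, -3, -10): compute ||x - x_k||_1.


Sorted |x_i| descending: [10, 10, 10, 9, 9, 9, 7, 6, 6, 6, 5, 5, 3, 3, 2]
Keep top 4: [10, 10, 10, 9]
Tail entries: [9, 9, 7, 6, 6, 6, 5, 5, 3, 3, 2]
L1 error = sum of tail = 61.

61


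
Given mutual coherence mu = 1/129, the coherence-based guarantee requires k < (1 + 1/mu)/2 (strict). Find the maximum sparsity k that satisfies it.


1/mu = 129.
1 + 1/mu = 130.
(1 + 1/mu)/2 = 65 is an integer and the inequality is strict, so k_max = 65 - 1 = 64.

64


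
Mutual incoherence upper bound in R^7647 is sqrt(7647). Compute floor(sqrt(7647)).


87^2 = 7569 <= 7647 < 7744 = 88^2, so 87 <= sqrt(7647) < 88.
floor(sqrt(7647)) = 87.

87


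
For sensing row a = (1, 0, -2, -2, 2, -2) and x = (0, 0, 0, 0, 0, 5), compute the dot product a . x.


Non-zero terms: ['-2*5']
Products: [-10]
y = sum = -10.

-10


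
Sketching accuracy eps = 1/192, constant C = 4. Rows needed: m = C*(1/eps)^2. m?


1/eps = 192.
(1/eps)^2 = 36864.
m = 4*36864 = 147456.

147456


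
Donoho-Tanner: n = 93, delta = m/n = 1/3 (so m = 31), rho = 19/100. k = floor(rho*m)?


m = 1/3*93 = 31.
rho = 19/100.
rho*m = 19/100*31 = 5.89.
k = floor(5.89) = 5.

5


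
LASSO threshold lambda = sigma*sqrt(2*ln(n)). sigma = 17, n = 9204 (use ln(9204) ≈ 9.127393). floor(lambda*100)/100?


ln(9204) ≈ 9.127393.
2*ln(n) ≈ 18.254786.
sqrt(2*ln(n)) ≈ sqrt(18.254786) ≈ 4.272562.
lambda ≈ 17*4.272562 = 72.633554.
floor(lambda*100)/100 = 72.63.

72.63


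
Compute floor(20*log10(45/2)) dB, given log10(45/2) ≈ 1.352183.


||x||/||e|| = 45/2.
log10(45/2) ≈ 1.352183.
20*log10(||x||/||e||) ≈ 20*1.352183 = 27.04366.
floor(27.04366) = 27.

27


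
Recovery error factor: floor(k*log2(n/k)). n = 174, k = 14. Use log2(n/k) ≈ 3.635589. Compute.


log2(n/k) = log2(174/14) ≈ 3.635589.
k*log2(n/k) ≈ 14*3.635589 = 50.898246.
floor(50.898246) = 50.

50


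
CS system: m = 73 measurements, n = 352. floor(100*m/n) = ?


100*m/n = 100*73/352 ≈ 20.7386.
floor = 20.

20


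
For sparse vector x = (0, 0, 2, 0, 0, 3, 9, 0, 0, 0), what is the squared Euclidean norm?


Non-zero entries: [(2, 2), (5, 3), (6, 9)]
Squares: [4, 9, 81]
||x||_2^2 = sum = 94.

94


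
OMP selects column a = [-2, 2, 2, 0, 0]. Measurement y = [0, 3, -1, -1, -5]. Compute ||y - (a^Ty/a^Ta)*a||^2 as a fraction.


a^T a = 12.
a^T y = 4.
coeff = 4/12 = 1/3.
||r||^2 = 104/3.

104/3


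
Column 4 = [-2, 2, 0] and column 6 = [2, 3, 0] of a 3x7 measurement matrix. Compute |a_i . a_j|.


Inner product: -2*2 + 2*3 + 0*0
Products: [-4, 6, 0]
Sum = 2.
|dot| = 2.

2


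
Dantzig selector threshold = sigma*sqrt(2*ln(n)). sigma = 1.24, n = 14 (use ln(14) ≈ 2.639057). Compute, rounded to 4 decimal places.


ln(14) ≈ 2.639057.
2*ln(n) ≈ 5.278114.
sqrt(2*ln(n)) ≈ sqrt(5.278114) ≈ 2.297415.
threshold ≈ 1.24*2.297415 = 2.8487946 ≈ 2.8488.

2.8488


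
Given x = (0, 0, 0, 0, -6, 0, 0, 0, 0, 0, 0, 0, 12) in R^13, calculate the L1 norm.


Non-zero entries: [(4, -6), (12, 12)]
Absolute values: [6, 12]
||x||_1 = sum = 18.

18


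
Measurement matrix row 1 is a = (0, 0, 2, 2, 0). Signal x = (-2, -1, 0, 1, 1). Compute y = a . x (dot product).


Non-zero terms: ['0*-2', '0*-1', '2*1', '0*1']
Products: [0, 0, 2, 0]
y = sum = 2.

2


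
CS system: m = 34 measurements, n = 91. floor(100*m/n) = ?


100*m/n = 100*34/91 ≈ 37.3626.
floor = 37.

37


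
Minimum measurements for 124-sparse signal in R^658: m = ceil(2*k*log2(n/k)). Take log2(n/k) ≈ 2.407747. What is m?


log2(n/k) = log2(658/124) ≈ 2.407747.
2*k*log2(n/k) ≈ 2*124*2.407747 = 597.121256.
m = ceil(597.121256) = 598.

598


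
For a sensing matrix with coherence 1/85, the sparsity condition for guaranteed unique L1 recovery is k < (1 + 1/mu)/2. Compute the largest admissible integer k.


1/mu = 85.
1 + 1/mu = 86.
(1 + 1/mu)/2 = 43 is an integer and the inequality is strict, so k_max = 43 - 1 = 42.

42


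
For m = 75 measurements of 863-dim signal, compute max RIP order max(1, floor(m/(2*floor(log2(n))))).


floor(log2(863)) = 9.
2*9 = 18.
m/(2*floor(log2(n))) = 75/18 ≈ 4.1667.
floor = 4.
k = max(1, 4) = 4.

4


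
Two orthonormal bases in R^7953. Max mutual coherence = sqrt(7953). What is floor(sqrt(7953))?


89^2 = 7921 <= 7953 < 8100 = 90^2, so 89 <= sqrt(7953) < 90.
floor(sqrt(7953)) = 89.

89


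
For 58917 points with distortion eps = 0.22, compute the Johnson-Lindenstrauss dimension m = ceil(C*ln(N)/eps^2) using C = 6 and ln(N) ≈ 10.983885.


ln(58917) ≈ 10.983885.
eps^2 = 0.22^2 = 0.0484.
C*ln(N)/eps^2 ≈ 6*10.983885/0.0484 ≈ 1361.6386.
m = ceil(1361.6386) = 1362.

1362


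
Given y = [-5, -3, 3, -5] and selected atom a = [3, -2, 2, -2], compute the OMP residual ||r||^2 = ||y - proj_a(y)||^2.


a^T a = 21.
a^T y = 7.
coeff = 7/21 = 1/3.
||r||^2 = 197/3.

197/3


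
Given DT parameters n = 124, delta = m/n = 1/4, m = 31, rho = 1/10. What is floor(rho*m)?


m = 1/4*124 = 31.
rho = 1/10.
rho*m = 1/10*31 = 3.1.
k = floor(3.1) = 3.

3


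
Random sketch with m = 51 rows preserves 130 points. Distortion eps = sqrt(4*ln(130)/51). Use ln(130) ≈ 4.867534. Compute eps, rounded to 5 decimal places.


ln(130) ≈ 4.867534.
4*ln(N)/m ≈ 4*4.867534/51 ≈ 0.38176737.
eps = sqrt(0.38176737) ≈ 0.6178733 ≈ 0.61787.

0.61787


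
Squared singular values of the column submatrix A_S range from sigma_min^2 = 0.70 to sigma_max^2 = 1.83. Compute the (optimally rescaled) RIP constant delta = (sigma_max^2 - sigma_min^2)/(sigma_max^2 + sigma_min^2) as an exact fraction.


lambda_max - lambda_min = 1.83 - 0.70 = 1.13.
lambda_max + lambda_min = 1.83 + 0.70 = 2.53.
delta = 1.13/2.53 = 113/253.

113/253


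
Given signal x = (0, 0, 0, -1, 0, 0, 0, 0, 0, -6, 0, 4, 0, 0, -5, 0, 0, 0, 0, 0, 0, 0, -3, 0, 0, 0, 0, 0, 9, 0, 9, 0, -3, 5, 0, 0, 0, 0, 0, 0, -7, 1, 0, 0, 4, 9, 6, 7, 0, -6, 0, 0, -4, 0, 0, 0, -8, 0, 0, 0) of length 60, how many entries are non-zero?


Non-zero positions: [3, 9, 11, 14, 22, 28, 30, 32, 33, 40, 41, 44, 45, 46, 47, 49, 52, 56].
Sparsity = 18.

18


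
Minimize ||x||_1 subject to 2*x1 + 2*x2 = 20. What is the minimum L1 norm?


Axis intercepts:
  x1 = 10, x2 = 0: L1 = 10
  x1 = 0, x2 = 10: L1 = 10
x* = (10, 0)
||x*||_1 = 10.

10


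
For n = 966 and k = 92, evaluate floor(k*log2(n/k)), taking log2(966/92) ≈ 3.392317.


log2(n/k) = log2(966/92) ≈ 3.392317.
k*log2(n/k) ≈ 92*3.392317 = 312.093164.
floor(312.093164) = 312.

312


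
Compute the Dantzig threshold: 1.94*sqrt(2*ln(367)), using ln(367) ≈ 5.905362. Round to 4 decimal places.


ln(367) ≈ 5.905362.
2*ln(n) ≈ 11.810724.
sqrt(2*ln(n)) ≈ sqrt(11.810724) ≈ 3.436673.
threshold ≈ 1.94*3.436673 = 6.66714562 ≈ 6.6671.

6.6671


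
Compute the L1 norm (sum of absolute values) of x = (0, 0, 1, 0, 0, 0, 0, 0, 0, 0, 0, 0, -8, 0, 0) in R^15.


Non-zero entries: [(2, 1), (12, -8)]
Absolute values: [1, 8]
||x||_1 = sum = 9.

9


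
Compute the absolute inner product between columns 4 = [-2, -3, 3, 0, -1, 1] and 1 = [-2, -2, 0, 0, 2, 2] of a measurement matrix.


Inner product: -2*-2 + -3*-2 + 3*0 + 0*0 + -1*2 + 1*2
Products: [4, 6, 0, 0, -2, 2]
Sum = 10.
|dot| = 10.

10


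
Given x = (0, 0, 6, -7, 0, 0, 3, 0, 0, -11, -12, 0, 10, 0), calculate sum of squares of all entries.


Non-zero entries: [(2, 6), (3, -7), (6, 3), (9, -11), (10, -12), (12, 10)]
Squares: [36, 49, 9, 121, 144, 100]
||x||_2^2 = sum = 459.

459


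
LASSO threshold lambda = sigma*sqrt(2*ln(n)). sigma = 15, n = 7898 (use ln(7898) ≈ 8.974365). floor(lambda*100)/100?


ln(7898) ≈ 8.974365.
2*ln(n) ≈ 17.94873.
sqrt(2*ln(n)) ≈ sqrt(17.94873) ≈ 4.236594.
lambda ≈ 15*4.236594 = 63.54891.
floor(lambda*100)/100 = 63.54.

63.54


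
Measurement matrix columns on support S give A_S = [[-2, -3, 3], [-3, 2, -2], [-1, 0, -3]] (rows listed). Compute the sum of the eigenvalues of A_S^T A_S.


Sum of eigenvalues of A_S^T A_S = trace(A_S^T A_S) = sum of squared column norms of A_S.
A_S^T A_S diagonal: [14, 13, 22].
trace = 14 + 13 + 22 = 49.

49


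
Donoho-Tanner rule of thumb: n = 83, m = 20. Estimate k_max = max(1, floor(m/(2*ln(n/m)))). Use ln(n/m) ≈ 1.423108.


n/m = 83/20.
ln(n/m) ≈ 1.423108.
2*ln(n/m) ≈ 2.846216.
m/(2*ln(n/m)) ≈ 20/2.846216 ≈ 7.0269.
floor = 7.
k_max = max(1, 7) = 7.

7


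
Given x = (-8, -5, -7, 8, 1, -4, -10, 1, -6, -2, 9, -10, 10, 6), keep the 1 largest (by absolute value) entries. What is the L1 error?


Sorted |x_i| descending: [10, 10, 10, 9, 8, 8, 7, 6, 6, 5, 4, 2, 1, 1]
Keep top 1: [10]
Tail entries: [10, 10, 9, 8, 8, 7, 6, 6, 5, 4, 2, 1, 1]
L1 error = sum of tail = 77.

77


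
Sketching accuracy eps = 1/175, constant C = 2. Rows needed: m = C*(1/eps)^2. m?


1/eps = 175.
(1/eps)^2 = 30625.
m = 2*30625 = 61250.

61250


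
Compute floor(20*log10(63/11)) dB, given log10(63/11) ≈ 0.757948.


||x||/||e|| = 63/11.
log10(63/11) ≈ 0.757948.
20*log10(||x||/||e||) ≈ 20*0.757948 = 15.15896.
floor(15.15896) = 15.

15


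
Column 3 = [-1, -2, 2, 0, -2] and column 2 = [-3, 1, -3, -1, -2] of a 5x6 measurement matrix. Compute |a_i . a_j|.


Inner product: -1*-3 + -2*1 + 2*-3 + 0*-1 + -2*-2
Products: [3, -2, -6, 0, 4]
Sum = -1.
|dot| = 1.

1


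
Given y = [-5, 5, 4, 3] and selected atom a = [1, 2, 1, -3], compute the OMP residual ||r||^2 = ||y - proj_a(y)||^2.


a^T a = 15.
a^T y = 0.
coeff = 0/15 = 0.
||r||^2 = 75.

75


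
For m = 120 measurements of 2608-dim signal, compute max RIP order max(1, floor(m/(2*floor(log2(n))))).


floor(log2(2608)) = 11.
2*11 = 22.
m/(2*floor(log2(n))) = 120/22 ≈ 5.4545.
floor = 5.
k = max(1, 5) = 5.

5


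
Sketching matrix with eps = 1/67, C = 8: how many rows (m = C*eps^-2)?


1/eps = 67.
(1/eps)^2 = 4489.
m = 8*4489 = 35912.

35912


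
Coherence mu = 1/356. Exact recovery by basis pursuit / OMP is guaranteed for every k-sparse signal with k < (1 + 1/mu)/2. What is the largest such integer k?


1/mu = 356.
1 + 1/mu = 357.
(1 + 1/mu)/2 = 178.5 is not an integer, so k_max = floor(178.5) = 178.

178


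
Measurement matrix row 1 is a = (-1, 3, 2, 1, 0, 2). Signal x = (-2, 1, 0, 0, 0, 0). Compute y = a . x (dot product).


Non-zero terms: ['-1*-2', '3*1']
Products: [2, 3]
y = sum = 5.

5


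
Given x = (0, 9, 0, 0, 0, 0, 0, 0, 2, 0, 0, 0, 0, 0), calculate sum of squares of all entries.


Non-zero entries: [(1, 9), (8, 2)]
Squares: [81, 4]
||x||_2^2 = sum = 85.

85


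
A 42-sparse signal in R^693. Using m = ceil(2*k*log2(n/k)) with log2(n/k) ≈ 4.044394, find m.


log2(n/k) = log2(693/42) ≈ 4.044394.
2*k*log2(n/k) ≈ 2*42*4.044394 = 339.729096.
m = ceil(339.729096) = 340.

340
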